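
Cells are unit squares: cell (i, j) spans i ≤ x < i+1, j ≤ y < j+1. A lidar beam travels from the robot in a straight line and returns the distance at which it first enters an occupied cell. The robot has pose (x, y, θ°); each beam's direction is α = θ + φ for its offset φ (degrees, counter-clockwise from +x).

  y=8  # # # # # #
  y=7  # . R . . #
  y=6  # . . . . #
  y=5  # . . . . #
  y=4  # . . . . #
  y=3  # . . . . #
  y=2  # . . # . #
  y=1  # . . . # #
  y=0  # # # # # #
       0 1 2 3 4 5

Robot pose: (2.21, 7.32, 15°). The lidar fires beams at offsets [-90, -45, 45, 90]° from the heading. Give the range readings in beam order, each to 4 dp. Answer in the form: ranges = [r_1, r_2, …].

beam 1: φ=-90°, α=285°
  d=(0.2588,-0.9659)  start (2,7)  tX=3.0523 tY=0.3313  stride 1/|dx|=3.8637 1/|dy|=1.0353
    cross y-line → (2,6), t=0.3313
    cross y-line → (2,5), t=1.3666
    cross y-line → (2,4), t=2.4018
    cross x-line → (3,4), t=3.0523
    cross y-line → (3,3), t=3.4371
    cross y-line → (3,2), t=4.4724 (wall)
  → r_1 = 4.4724
beam 2: φ=-45°, α=330°
  d=(0.8660,-0.5000)  start (2,7)  tX=0.9122 tY=0.6400  stride 1/|dx|=1.1547 1/|dy|=2.0000
    cross y-line → (2,6), t=0.6400
    cross x-line → (3,6), t=0.9122
    cross x-line → (4,6), t=2.0669
    cross y-line → (4,5), t=2.6400
    cross x-line → (5,5), t=3.2216 (wall)
  → r_2 = 3.2216
beam 3: φ=45°, α=60°
  d=(0.5000,0.8660)  start (2,7)  tX=1.5800 tY=0.7852  stride 1/|dx|=2.0000 1/|dy|=1.1547
    cross y-line → (2,8), t=0.7852 (wall)
  → r_3 = 0.7852
beam 4: φ=90°, α=105°
  d=(-0.2588,0.9659)  start (2,7)  tX=0.8114 tY=0.7040  stride 1/|dx|=3.8637 1/|dy|=1.0353
    cross y-line → (2,8), t=0.7040 (wall)
  → r_4 = 0.7040

ranges = [4.4724, 3.2216, 0.7852, 0.7040]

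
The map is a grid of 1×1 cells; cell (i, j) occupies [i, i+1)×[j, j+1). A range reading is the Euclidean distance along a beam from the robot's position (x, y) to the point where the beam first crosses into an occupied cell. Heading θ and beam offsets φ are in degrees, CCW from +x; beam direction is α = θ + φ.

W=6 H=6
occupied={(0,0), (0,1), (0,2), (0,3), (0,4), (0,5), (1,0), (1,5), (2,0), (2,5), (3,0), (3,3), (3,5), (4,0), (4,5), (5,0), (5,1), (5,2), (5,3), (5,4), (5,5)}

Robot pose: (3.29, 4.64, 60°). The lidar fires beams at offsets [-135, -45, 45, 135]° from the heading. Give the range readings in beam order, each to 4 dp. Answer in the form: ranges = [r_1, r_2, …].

ranges = [0.6626, 1.3909, 0.3727, 2.3708]

beam 1: φ=-135°, α=285°
  direction (0.2588, -0.9659); cell (3,4); t to first gridline: x 2.7432, y 0.6626 (then +3.8637 / +1.0353)
    (3,3) via y @ 0.6626  # hit
  → r_1 = 0.6626
beam 2: φ=-45°, α=15°
  direction (0.9659, 0.2588); cell (3,4); t to first gridline: x 0.7350, y 1.3909 (then +1.0353 / +3.8637)
    (4,4) via x @ 0.7350
    (4,5) via y @ 1.3909  # hit
  → r_2 = 1.3909
beam 3: φ=45°, α=105°
  direction (-0.2588, 0.9659); cell (3,4); t to first gridline: x 1.1205, y 0.3727 (then +3.8637 / +1.0353)
    (3,5) via y @ 0.3727  # hit
  → r_3 = 0.3727
beam 4: φ=135°, α=195°
  direction (-0.9659, -0.2588); cell (3,4); t to first gridline: x 0.3002, y 2.4728 (then +1.0353 / +3.8637)
    (2,4) via x @ 0.3002
    (1,4) via x @ 1.3355
    (0,4) via x @ 2.3708  # hit
  → r_4 = 2.3708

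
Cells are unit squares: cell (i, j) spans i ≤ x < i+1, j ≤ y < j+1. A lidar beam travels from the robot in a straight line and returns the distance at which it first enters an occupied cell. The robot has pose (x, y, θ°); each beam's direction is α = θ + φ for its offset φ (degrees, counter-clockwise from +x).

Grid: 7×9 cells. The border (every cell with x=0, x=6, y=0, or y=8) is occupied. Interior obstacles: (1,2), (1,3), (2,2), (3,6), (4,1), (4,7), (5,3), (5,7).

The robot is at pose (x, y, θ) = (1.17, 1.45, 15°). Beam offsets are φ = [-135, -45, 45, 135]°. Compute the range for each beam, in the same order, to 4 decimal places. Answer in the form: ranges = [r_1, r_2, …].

ranges = [0.3400, 0.9000, 0.6351, 0.1963]

beam 1: φ=-135°, α=240°
  direction (-0.5000, -0.8660); cell (1,1); t to first gridline: x 0.3400, y 0.5196 (then +2.0000 / +1.1547)
    (0,1) via x @ 0.3400  # hit
  → r_1 = 0.3400
beam 2: φ=-45°, α=330°
  direction (0.8660, -0.5000); cell (1,1); t to first gridline: x 0.9584, y 0.9000 (then +1.1547 / +2.0000)
    (1,0) via y @ 0.9000  # hit
  → r_2 = 0.9000
beam 3: φ=45°, α=60°
  direction (0.5000, 0.8660); cell (1,1); t to first gridline: x 1.6600, y 0.6351 (then +2.0000 / +1.1547)
    (1,2) via y @ 0.6351  # hit
  → r_3 = 0.6351
beam 4: φ=135°, α=150°
  direction (-0.8660, 0.5000); cell (1,1); t to first gridline: x 0.1963, y 1.1000 (then +1.1547 / +2.0000)
    (0,1) via x @ 0.1963  # hit
  → r_4 = 0.1963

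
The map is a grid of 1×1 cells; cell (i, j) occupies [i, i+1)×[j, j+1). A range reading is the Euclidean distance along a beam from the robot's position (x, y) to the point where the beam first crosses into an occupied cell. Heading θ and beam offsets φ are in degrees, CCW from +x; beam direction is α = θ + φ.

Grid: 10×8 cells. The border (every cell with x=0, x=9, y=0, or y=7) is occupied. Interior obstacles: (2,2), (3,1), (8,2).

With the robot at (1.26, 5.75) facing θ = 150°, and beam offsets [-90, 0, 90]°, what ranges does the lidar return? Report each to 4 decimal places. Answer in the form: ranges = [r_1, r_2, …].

ranges = [1.4434, 0.3002, 0.5200]

beam 1: φ=-90°, α=60°
  d=(0.5000,0.8660)  start (1,5)  tX=1.4800 tY=0.2887  stride 1/|dx|=2.0000 1/|dy|=1.1547
    cross y-line → (1,6), t=0.2887
    cross y-line → (1,7), t=1.4434 (wall)
  → r_1 = 1.4434
beam 2: φ=0°, α=150°
  d=(-0.8660,0.5000)  start (1,5)  tX=0.3002 tY=0.5000  stride 1/|dx|=1.1547 1/|dy|=2.0000
    cross x-line → (0,5), t=0.3002 (wall)
  → r_2 = 0.3002
beam 3: φ=90°, α=240°
  d=(-0.5000,-0.8660)  start (1,5)  tX=0.5200 tY=0.8660  stride 1/|dx|=2.0000 1/|dy|=1.1547
    cross x-line → (0,5), t=0.5200 (wall)
  → r_3 = 0.5200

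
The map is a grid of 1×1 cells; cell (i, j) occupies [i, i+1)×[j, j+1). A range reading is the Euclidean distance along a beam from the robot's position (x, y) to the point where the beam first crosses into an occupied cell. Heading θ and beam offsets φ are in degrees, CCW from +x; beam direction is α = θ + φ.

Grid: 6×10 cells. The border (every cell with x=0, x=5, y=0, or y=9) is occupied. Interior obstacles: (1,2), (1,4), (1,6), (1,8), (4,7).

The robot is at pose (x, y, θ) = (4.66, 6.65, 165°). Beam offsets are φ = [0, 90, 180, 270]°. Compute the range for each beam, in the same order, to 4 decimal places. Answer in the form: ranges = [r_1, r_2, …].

beam 1: φ=0°, α=165°
  direction (-0.9659, 0.2588); cell (4,6); t to first gridline: x 0.6833, y 1.3523 (then +1.0353 / +3.8637)
    (3,6) via x @ 0.6833
    (3,7) via y @ 1.3523
    (2,7) via x @ 1.7186
    (1,7) via x @ 2.7538
    (0,7) via x @ 3.7891  # hit
  → r_1 = 3.7891
beam 2: φ=90°, α=255°
  direction (-0.2588, -0.9659); cell (4,6); t to first gridline: x 2.5500, y 0.6729 (then +3.8637 / +1.0353)
    (4,5) via y @ 0.6729
    (4,4) via y @ 1.7082
    (3,4) via x @ 2.5500
    (3,3) via y @ 2.7435
    (3,2) via y @ 3.7788
    (3,1) via y @ 4.8140
    (3,0) via y @ 5.8493  # hit
  → r_2 = 5.8493
beam 3: φ=180°, α=345°
  direction (0.9659, -0.2588); cell (4,6); t to first gridline: x 0.3520, y 2.5114 (then +1.0353 / +3.8637)
    (5,6) via x @ 0.3520  # hit
  → r_3 = 0.3520
beam 4: φ=270°, α=75°
  direction (0.2588, 0.9659); cell (4,6); t to first gridline: x 1.3137, y 0.3623 (then +3.8637 / +1.0353)
    (4,7) via y @ 0.3623  # hit
  → r_4 = 0.3623

ranges = [3.7891, 5.8493, 0.3520, 0.3623]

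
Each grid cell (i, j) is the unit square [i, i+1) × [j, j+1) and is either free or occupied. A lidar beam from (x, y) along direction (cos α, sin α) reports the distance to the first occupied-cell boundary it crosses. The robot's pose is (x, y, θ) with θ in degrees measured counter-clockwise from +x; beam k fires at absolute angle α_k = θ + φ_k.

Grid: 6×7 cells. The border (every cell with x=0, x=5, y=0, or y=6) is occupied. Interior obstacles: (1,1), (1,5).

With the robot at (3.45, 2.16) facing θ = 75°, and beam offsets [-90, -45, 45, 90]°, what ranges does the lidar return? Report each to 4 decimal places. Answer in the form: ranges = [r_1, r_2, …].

ranges = [1.6047, 1.7898, 3.2793, 2.5364]

beam 1: φ=-90°, α=345°
  dir = (cos 345°, sin 345°) = (0.9659, -0.2588); from cell (3,2)
  next x-line at t=0.5694, next y-line at t=0.6182; Δt_x=1.0353, Δt_y=3.8637
    x: enter (4,2) at t=0.5694
    y: enter (4,1) at t=0.6182
    x: enter (5,1) at t=1.6047 ← occupied
  → r_1 = 1.6047
beam 2: φ=-45°, α=30°
  dir = (cos 30°, sin 30°) = (0.8660, 0.5000); from cell (3,2)
  next x-line at t=0.6351, next y-line at t=1.6800; Δt_x=1.1547, Δt_y=2.0000
    x: enter (4,2) at t=0.6351
    y: enter (4,3) at t=1.6800
    x: enter (5,3) at t=1.7898 ← occupied
  → r_2 = 1.7898
beam 3: φ=45°, α=120°
  dir = (cos 120°, sin 120°) = (-0.5000, 0.8660); from cell (3,2)
  next x-line at t=0.9000, next y-line at t=0.9699; Δt_x=2.0000, Δt_y=1.1547
    x: enter (2,2) at t=0.9000
    y: enter (2,3) at t=0.9699
    y: enter (2,4) at t=2.1246
    x: enter (1,4) at t=2.9000
    y: enter (1,5) at t=3.2793 ← occupied
  → r_3 = 3.2793
beam 4: φ=90°, α=165°
  dir = (cos 165°, sin 165°) = (-0.9659, 0.2588); from cell (3,2)
  next x-line at t=0.4659, next y-line at t=3.2455; Δt_x=1.0353, Δt_y=3.8637
    x: enter (2,2) at t=0.4659
    x: enter (1,2) at t=1.5012
    x: enter (0,2) at t=2.5364 ← occupied
  → r_4 = 2.5364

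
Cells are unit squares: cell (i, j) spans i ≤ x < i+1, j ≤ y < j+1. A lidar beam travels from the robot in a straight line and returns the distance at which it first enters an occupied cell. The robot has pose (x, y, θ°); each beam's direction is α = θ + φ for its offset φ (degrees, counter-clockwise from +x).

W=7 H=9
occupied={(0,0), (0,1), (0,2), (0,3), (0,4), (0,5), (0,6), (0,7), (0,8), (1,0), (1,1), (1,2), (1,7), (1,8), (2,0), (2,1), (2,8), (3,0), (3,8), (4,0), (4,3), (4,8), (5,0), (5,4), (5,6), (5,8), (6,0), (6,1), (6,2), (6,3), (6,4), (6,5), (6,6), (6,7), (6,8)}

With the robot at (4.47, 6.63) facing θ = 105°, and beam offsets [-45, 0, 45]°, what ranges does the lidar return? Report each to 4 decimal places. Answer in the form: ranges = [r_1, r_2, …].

ranges = [1.5819, 1.4183, 2.7400]

beam 1: φ=-45°, α=60°
  dir = (cos 60°, sin 60°) = (0.5000, 0.8660); from cell (4,6)
  next x-line at t=1.0600, next y-line at t=0.4272; Δt_x=2.0000, Δt_y=1.1547
    y: enter (4,7) at t=0.4272
    x: enter (5,7) at t=1.0600
    y: enter (5,8) at t=1.5819 ← occupied
  → r_1 = 1.5819
beam 2: φ=0°, α=105°
  dir = (cos 105°, sin 105°) = (-0.2588, 0.9659); from cell (4,6)
  next x-line at t=1.8159, next y-line at t=0.3831; Δt_x=3.8637, Δt_y=1.0353
    y: enter (4,7) at t=0.3831
    y: enter (4,8) at t=1.4183 ← occupied
  → r_2 = 1.4183
beam 3: φ=45°, α=150°
  dir = (cos 150°, sin 150°) = (-0.8660, 0.5000); from cell (4,6)
  next x-line at t=0.5427, next y-line at t=0.7400; Δt_x=1.1547, Δt_y=2.0000
    x: enter (3,6) at t=0.5427
    y: enter (3,7) at t=0.7400
    x: enter (2,7) at t=1.6974
    y: enter (2,8) at t=2.7400 ← occupied
  → r_3 = 2.7400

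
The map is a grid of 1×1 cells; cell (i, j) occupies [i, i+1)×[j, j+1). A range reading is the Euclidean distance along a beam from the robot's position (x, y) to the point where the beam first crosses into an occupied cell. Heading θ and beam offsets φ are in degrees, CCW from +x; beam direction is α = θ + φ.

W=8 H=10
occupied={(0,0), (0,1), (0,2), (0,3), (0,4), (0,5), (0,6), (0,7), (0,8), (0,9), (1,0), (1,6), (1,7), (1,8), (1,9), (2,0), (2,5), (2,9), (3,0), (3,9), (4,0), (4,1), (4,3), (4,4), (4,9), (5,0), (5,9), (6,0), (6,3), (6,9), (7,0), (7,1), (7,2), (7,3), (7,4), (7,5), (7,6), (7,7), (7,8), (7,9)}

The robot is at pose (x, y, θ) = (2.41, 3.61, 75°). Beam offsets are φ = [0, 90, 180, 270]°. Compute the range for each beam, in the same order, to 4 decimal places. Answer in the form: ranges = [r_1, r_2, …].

beam 1: φ=0°, α=75°
  d=(0.2588,0.9659)  start (2,3)  tX=2.2796 tY=0.4038  stride 1/|dx|=3.8637 1/|dy|=1.0353
    cross y-line → (2,4), t=0.4038
    cross y-line → (2,5), t=1.4390 (wall)
  → r_1 = 1.4390
beam 2: φ=90°, α=165°
  d=(-0.9659,0.2588)  start (2,3)  tX=0.4245 tY=1.5068  stride 1/|dx|=1.0353 1/|dy|=3.8637
    cross x-line → (1,3), t=0.4245
    cross x-line → (0,3), t=1.4597 (wall)
  → r_2 = 1.4597
beam 3: φ=180°, α=255°
  d=(-0.2588,-0.9659)  start (2,3)  tX=1.5841 tY=0.6315  stride 1/|dx|=3.8637 1/|dy|=1.0353
    cross y-line → (2,2), t=0.6315
    cross x-line → (1,2), t=1.5841
    cross y-line → (1,1), t=1.6668
    cross y-line → (1,0), t=2.7021 (wall)
  → r_3 = 2.7021
beam 4: φ=270°, α=345°
  d=(0.9659,-0.2588)  start (2,3)  tX=0.6108 tY=2.3569  stride 1/|dx|=1.0353 1/|dy|=3.8637
    cross x-line → (3,3), t=0.6108
    cross x-line → (4,3), t=1.6461 (wall)
  → r_4 = 1.6461

ranges = [1.4390, 1.4597, 2.7021, 1.6461]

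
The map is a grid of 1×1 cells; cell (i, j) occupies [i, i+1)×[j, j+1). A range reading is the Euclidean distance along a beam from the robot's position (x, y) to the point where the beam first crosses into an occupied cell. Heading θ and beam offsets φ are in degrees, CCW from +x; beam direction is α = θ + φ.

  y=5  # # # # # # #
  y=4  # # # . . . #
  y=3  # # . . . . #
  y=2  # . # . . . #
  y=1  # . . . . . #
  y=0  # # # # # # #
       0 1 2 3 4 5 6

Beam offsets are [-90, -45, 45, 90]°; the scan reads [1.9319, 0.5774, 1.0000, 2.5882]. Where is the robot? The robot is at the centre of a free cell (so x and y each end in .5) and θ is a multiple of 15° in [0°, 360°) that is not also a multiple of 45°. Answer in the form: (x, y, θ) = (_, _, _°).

Enumerate (i+0.5, j+0.5, θ) over the 16 free cells and 16 admissible headings. For each, cast all 4 beams and compare to the given ranges.
  (4.5, 3.5, 30°): beam 1 = 2.8868 ≠ 1.9319 ✗
  (4.5, 3.5, 105°): beam 1 = 1.5529 ≠ 1.9319 ✗
  (4.5, 2.5, 105°): beam 1 = 1.5529 ≠ 1.9319 ✗
  …
  (3.5, 1.5, 285°): r_1=1.9319, r_2=0.5774, r_3=1.0000, r_4=2.5882 — all match ✓
Unique over the lattice → pose = (3.5, 1.5, 285°).

(x, y, θ) = (3.5, 1.5, 285°)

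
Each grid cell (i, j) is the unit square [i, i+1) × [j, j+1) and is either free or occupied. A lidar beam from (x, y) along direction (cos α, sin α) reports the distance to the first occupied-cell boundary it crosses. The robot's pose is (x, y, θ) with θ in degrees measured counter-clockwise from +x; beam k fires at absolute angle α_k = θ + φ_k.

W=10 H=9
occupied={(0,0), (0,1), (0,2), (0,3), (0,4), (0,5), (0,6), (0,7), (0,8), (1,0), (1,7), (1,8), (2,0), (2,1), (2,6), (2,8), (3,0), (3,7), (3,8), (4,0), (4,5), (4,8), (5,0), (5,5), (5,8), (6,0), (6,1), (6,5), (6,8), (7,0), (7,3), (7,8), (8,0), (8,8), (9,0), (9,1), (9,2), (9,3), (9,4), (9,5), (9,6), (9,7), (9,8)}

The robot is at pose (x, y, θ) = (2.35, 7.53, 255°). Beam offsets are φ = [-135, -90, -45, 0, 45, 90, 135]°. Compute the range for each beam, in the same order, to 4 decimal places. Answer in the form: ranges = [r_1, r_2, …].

beam 1: φ=-135°, α=120°
  d=(-0.5000,0.8660)  start (2,7)  tX=0.7000 tY=0.5427  stride 1/|dx|=2.0000 1/|dy|=1.1547
    cross y-line → (2,8), t=0.5427 (wall)
  → r_1 = 0.5427
beam 2: φ=-90°, α=165°
  d=(-0.9659,0.2588)  start (2,7)  tX=0.3623 tY=1.8159  stride 1/|dx|=1.0353 1/|dy|=3.8637
    cross x-line → (1,7), t=0.3623 (wall)
  → r_2 = 0.3623
beam 3: φ=-45°, α=210°
  d=(-0.8660,-0.5000)  start (2,7)  tX=0.4041 tY=1.0600  stride 1/|dx|=1.1547 1/|dy|=2.0000
    cross x-line → (1,7), t=0.4041 (wall)
  → r_3 = 0.4041
beam 4: φ=0°, α=255°
  d=(-0.2588,-0.9659)  start (2,7)  tX=1.3523 tY=0.5487  stride 1/|dx|=3.8637 1/|dy|=1.0353
    cross y-line → (2,6), t=0.5487 (wall)
  → r_4 = 0.5487
beam 5: φ=45°, α=300°
  d=(0.5000,-0.8660)  start (2,7)  tX=1.3000 tY=0.6120  stride 1/|dx|=2.0000 1/|dy|=1.1547
    cross y-line → (2,6), t=0.6120 (wall)
  → r_5 = 0.6120
beam 6: φ=90°, α=345°
  d=(0.9659,-0.2588)  start (2,7)  tX=0.6729 tY=2.0478  stride 1/|dx|=1.0353 1/|dy|=3.8637
    cross x-line → (3,7), t=0.6729 (wall)
  → r_6 = 0.6729
beam 7: φ=135°, α=30°
  d=(0.8660,0.5000)  start (2,7)  tX=0.7506 tY=0.9400  stride 1/|dx|=1.1547 1/|dy|=2.0000
    cross x-line → (3,7), t=0.7506 (wall)
  → r_7 = 0.7506

ranges = [0.5427, 0.3623, 0.4041, 0.5487, 0.6120, 0.6729, 0.7506]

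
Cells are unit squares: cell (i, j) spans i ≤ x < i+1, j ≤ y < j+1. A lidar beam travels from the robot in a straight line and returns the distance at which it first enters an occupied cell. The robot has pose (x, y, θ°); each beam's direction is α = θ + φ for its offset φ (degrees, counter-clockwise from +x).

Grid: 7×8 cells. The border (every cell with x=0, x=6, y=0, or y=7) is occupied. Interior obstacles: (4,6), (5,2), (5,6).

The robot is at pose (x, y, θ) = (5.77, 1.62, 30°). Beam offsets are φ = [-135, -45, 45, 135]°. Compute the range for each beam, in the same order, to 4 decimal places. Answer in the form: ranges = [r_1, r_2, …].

beam 1: φ=-135°, α=255°
  cosα=-0.2588 sinα=-0.9659 | (5,1) | tMaxX 2.9751 tMaxY 0.6419 | tΔX 3.8637 tΔY 1.0353
    t=0.6419 [y] (5,0) — stop
  → r_1 = 0.6419
beam 2: φ=-45°, α=345°
  cosα=0.9659 sinα=-0.2588 | (5,1) | tMaxX 0.2381 tMaxY 2.3955 | tΔX 1.0353 tΔY 3.8637
    t=0.2381 [x] (6,1) — stop
  → r_2 = 0.2381
beam 3: φ=45°, α=75°
  cosα=0.2588 sinα=0.9659 | (5,1) | tMaxX 0.8887 tMaxY 0.3934 | tΔX 3.8637 tΔY 1.0353
    t=0.3934 [y] (5,2) — stop
  → r_3 = 0.3934
beam 4: φ=135°, α=165°
  cosα=-0.9659 sinα=0.2588 | (5,1) | tMaxX 0.7972 tMaxY 1.4682 | tΔX 1.0353 tΔY 3.8637
    t=0.7972 [x] (4,1)
    t=1.4682 [y] (4,2)
    t=1.8324 [x] (3,2)
    t=2.8677 [x] (2,2)
    t=3.9030 [x] (1,2)
    t=4.9383 [x] (0,2) — stop
  → r_4 = 4.9383

ranges = [0.6419, 0.2381, 0.3934, 4.9383]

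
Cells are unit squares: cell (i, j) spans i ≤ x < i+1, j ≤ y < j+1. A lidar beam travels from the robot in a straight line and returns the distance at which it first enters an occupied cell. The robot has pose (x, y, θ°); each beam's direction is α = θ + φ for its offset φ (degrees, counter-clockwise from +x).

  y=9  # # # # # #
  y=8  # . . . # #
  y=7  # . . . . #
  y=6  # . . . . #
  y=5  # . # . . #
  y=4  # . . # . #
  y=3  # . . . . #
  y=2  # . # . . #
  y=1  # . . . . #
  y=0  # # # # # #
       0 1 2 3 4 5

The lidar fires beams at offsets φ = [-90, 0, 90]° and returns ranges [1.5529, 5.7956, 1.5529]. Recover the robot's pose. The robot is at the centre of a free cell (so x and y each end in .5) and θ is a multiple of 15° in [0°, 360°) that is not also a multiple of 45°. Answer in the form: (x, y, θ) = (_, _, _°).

The pose lattice has 28·16 = 448 candidates. Test each by forward raycasting.
  (4.5, 2.5, 30°): beam 1 = 1.0000 ≠ 1.5529 ✗
  (3.5, 8.5, 240°): beam 1 = 1.0000 ≠ 1.5529 ✗
  (1.5, 4.5, 255°): beam 1 = 0.5176 ≠ 1.5529 ✗
  (4.5, 5.5, 330°): beam 1 = 1.0000 ≠ 1.5529 ✗
  …
  (2.5, 8.5, 255°): r_1=1.5529, r_2=5.7956, r_3=1.5529 — all match ✓
No second candidate reproduces the full scan.

(x, y, θ) = (2.5, 8.5, 255°)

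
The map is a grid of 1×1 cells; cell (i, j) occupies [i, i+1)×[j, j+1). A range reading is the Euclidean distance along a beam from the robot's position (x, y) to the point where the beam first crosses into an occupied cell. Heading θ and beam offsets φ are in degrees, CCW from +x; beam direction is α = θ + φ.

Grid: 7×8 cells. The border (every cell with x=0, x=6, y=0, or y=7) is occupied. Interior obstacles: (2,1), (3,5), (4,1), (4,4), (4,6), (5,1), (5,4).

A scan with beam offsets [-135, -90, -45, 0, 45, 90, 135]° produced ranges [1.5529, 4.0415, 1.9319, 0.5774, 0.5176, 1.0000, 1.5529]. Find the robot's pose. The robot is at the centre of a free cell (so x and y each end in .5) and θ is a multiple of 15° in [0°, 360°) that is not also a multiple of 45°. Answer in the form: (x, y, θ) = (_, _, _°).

(x, y, θ) = (4.5, 2.5, 240°)

The pose lattice has 23·16 = 368 candidates. Test each by forward raycasting.
  (4.5, 3.5, 30°): beam 2 = 1.7321 ≠ 4.0415 ✗
  (1.5, 6.5, 30°): beam 1 = 1.9319 ≠ 1.5529 ✗
  (2.5, 4.5, 255°): beam 1 = 2.8868 ≠ 1.5529 ✗
  (2.5, 2.5, 255°): beam 1 = 3.0000 ≠ 1.5529 ✗
  (3.5, 3.5, 105°): beam 1 = 2.8868 ≠ 1.5529 ✗
  …
  (4.5, 2.5, 240°): r_1=1.5529, r_2=4.0415, r_3=1.9319, r_4=0.5774, r_5=0.5176, r_6=1.0000, r_7=1.5529 — all match ✓
Only this pose fits every beam.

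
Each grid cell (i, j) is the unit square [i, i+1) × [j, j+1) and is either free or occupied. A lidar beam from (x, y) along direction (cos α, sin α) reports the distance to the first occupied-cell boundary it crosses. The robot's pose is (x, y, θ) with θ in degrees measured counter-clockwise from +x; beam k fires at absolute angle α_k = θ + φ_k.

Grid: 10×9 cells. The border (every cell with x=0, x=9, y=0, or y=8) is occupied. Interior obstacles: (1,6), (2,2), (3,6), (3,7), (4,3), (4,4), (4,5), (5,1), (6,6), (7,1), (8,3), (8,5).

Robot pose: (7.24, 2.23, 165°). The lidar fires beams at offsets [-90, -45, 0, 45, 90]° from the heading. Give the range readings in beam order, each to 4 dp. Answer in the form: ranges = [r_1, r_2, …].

beam 1: φ=-90°, α=75°
  direction (0.2588, 0.9659); cell (7,2); t to first gridline: x 2.9364, y 0.7972 (then +3.8637 / +1.0353)
    (7,3) via y @ 0.7972
    (7,4) via y @ 1.8324
    (7,5) via y @ 2.8677
    (8,5) via x @ 2.9364  # hit
  → r_1 = 2.9364
beam 2: φ=-45°, α=120°
  direction (-0.5000, 0.8660); cell (7,2); t to first gridline: x 0.4800, y 0.8891 (then +2.0000 / +1.1547)
    (6,2) via x @ 0.4800
    (6,3) via y @ 0.8891
    (6,4) via y @ 2.0438
    (5,4) via x @ 2.4800
    (5,5) via y @ 3.1985
    (5,6) via y @ 4.3532
    (4,6) via x @ 4.4800
    (4,7) via y @ 5.5079
    (3,7) via x @ 6.4800  # hit
  → r_2 = 6.4800
beam 3: φ=0°, α=165°
  direction (-0.9659, 0.2588); cell (7,2); t to first gridline: x 0.2485, y 2.9751 (then +1.0353 / +3.8637)
    (6,2) via x @ 0.2485
    (5,2) via x @ 1.2837
    (4,2) via x @ 2.3190
    (4,3) via y @ 2.9751  # hit
  → r_3 = 2.9751
beam 4: φ=45°, α=210°
  direction (-0.8660, -0.5000); cell (7,2); t to first gridline: x 0.2771, y 0.4600 (then +1.1547 / +2.0000)
    (6,2) via x @ 0.2771
    (6,1) via y @ 0.4600
    (5,1) via x @ 1.4318  # hit
  → r_4 = 1.4318
beam 5: φ=90°, α=255°
  direction (-0.2588, -0.9659); cell (7,2); t to first gridline: x 0.9273, y 0.2381 (then +3.8637 / +1.0353)
    (7,1) via y @ 0.2381  # hit
  → r_5 = 0.2381

ranges = [2.9364, 6.4800, 2.9751, 1.4318, 0.2381]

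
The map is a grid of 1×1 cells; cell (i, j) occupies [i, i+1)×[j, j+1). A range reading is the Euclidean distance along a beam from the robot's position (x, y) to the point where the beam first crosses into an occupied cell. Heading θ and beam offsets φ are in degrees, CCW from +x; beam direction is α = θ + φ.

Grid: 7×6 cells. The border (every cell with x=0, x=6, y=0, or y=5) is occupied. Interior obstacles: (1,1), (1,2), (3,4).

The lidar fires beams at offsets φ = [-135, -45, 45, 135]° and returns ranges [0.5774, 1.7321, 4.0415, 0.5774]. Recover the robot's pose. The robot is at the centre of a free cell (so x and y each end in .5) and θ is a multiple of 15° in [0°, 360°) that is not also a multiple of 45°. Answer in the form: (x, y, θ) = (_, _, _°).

(x, y, θ) = (2.5, 4.5, 255°)

The pose lattice has 17·16 = 272 candidates. Test each by forward raycasting.
  (3.5, 1.5, 120°): beam 1 = 1.9319 ≠ 0.5774 ✗
  (2.5, 3.5, 255°): beam 1 = 1.7321 ≠ 0.5774 ✗
  (2.5, 4.5, 345°): beam 1 = 1.7321 ≠ 0.5774 ✗
  (1.5, 4.5, 210°): beam 1 = 0.5176 ≠ 0.5774 ✗
  …
  (2.5, 4.5, 255°): r_1=0.5774, r_2=1.7321, r_3=4.0415, r_4=0.5774 — all match ✓
Only this pose fits every beam.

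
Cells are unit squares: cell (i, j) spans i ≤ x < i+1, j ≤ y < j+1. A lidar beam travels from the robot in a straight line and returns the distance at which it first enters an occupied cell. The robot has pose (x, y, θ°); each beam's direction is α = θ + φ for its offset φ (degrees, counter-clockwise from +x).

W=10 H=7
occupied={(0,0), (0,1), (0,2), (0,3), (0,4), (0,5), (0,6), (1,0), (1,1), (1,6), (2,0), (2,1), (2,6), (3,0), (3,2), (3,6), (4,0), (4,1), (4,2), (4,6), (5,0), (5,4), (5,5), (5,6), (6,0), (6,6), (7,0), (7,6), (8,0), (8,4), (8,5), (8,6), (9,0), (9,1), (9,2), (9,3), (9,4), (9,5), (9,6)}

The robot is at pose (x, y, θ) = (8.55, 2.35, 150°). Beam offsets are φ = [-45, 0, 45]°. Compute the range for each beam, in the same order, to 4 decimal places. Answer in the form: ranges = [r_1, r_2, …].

beam 1: φ=-45°, α=105°
  dir = (cos 105°, sin 105°) = (-0.2588, 0.9659); from cell (8,2)
  next x-line at t=2.1250, next y-line at t=0.6729; Δt_x=3.8637, Δt_y=1.0353
    y: enter (8,3) at t=0.6729
    y: enter (8,4) at t=1.7082 ← occupied
  → r_1 = 1.7082
beam 2: φ=0°, α=150°
  dir = (cos 150°, sin 150°) = (-0.8660, 0.5000); from cell (8,2)
  next x-line at t=0.6351, next y-line at t=1.3000; Δt_x=1.1547, Δt_y=2.0000
    x: enter (7,2) at t=0.6351
    y: enter (7,3) at t=1.3000
    x: enter (6,3) at t=1.7898
    x: enter (5,3) at t=2.9445
    y: enter (5,4) at t=3.3000 ← occupied
  → r_2 = 3.3000
beam 3: φ=45°, α=195°
  dir = (cos 195°, sin 195°) = (-0.9659, -0.2588); from cell (8,2)
  next x-line at t=0.5694, next y-line at t=1.3523; Δt_x=1.0353, Δt_y=3.8637
    x: enter (7,2) at t=0.5694
    y: enter (7,1) at t=1.3523
    x: enter (6,1) at t=1.6047
    x: enter (5,1) at t=2.6400
    x: enter (4,1) at t=3.6752 ← occupied
  → r_3 = 3.6752

ranges = [1.7082, 3.3000, 3.6752]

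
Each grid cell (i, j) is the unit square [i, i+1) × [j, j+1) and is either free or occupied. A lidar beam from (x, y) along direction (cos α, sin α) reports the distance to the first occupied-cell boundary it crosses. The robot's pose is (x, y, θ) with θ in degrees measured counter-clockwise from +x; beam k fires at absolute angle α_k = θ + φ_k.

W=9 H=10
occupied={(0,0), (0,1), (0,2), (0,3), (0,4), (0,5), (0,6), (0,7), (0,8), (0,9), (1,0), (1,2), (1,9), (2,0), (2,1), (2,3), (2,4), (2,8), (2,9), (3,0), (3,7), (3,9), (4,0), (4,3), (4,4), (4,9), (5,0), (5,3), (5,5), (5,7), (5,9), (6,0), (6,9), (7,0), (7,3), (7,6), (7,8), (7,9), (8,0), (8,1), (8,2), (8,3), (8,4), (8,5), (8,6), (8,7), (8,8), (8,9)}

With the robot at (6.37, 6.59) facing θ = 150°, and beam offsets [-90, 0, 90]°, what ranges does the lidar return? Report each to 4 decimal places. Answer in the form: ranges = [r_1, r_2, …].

ranges = [1.6281, 0.8200, 0.7400]

beam 1: φ=-90°, α=60°
  cosα=0.5000 sinα=0.8660 | (6,6) | tMaxX 1.2600 tMaxY 0.4734 | tΔX 2.0000 tΔY 1.1547
    t=0.4734 [y] (6,7)
    t=1.2600 [x] (7,7)
    t=1.6281 [y] (7,8) — stop
  → r_1 = 1.6281
beam 2: φ=0°, α=150°
  cosα=-0.8660 sinα=0.5000 | (6,6) | tMaxX 0.4272 tMaxY 0.8200 | tΔX 1.1547 tΔY 2.0000
    t=0.4272 [x] (5,6)
    t=0.8200 [y] (5,7) — stop
  → r_2 = 0.8200
beam 3: φ=90°, α=240°
  cosα=-0.5000 sinα=-0.8660 | (6,6) | tMaxX 0.7400 tMaxY 0.6813 | tΔX 2.0000 tΔY 1.1547
    t=0.6813 [y] (6,5)
    t=0.7400 [x] (5,5) — stop
  → r_3 = 0.7400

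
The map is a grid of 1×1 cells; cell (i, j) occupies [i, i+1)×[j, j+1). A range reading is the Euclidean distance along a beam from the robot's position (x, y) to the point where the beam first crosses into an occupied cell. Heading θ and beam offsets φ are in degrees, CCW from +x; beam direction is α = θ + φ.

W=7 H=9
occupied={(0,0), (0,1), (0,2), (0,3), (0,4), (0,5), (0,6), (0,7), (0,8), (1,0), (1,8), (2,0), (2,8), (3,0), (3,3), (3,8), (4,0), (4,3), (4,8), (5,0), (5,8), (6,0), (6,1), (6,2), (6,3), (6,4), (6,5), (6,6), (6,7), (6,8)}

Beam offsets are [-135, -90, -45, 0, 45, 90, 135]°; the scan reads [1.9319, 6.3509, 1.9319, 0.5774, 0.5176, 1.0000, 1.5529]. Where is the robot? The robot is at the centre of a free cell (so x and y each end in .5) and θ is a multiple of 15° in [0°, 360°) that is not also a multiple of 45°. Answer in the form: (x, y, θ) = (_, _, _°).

Candidates: 33 free-cell centres × 16 headings = 528 poses. Raycast each; keep the one whose scan matches to 4 dp.
  (5.5, 6.5, 165°): beam 1 = 0.5774 ≠ 1.9319 ✗
  (2.5, 6.5, 150°): beam 1 = 3.6235 ≠ 1.9319 ✗
  (5.5, 4.5, 15°): beam 1 = 1.0000 ≠ 1.9319 ✗
  (5.5, 2.5, 330°): beam 1 = 4.6587 ≠ 1.9319 ✗
  …
  (1.5, 2.5, 150°): r_1=1.9319, r_2=6.3509, r_3=1.9319, r_4=0.5774, r_5=0.5176, r_6=1.0000, r_7=1.5529 — all match ✓
Only this pose fits every beam.

(x, y, θ) = (1.5, 2.5, 150°)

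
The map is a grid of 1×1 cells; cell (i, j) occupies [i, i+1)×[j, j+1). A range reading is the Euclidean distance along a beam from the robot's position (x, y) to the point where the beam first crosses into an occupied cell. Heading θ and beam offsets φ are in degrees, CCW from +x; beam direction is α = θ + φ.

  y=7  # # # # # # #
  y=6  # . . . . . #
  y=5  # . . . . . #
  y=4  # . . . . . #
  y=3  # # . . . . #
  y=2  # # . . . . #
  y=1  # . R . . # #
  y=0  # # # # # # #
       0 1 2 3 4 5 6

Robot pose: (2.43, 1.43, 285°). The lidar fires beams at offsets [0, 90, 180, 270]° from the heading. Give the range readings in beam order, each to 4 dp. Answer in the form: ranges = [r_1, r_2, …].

beam 1: φ=0°, α=285°
  cosα=0.2588 sinα=-0.9659 | (2,1) | tMaxX 2.2023 tMaxY 0.4452 | tΔX 3.8637 tΔY 1.0353
    t=0.4452 [y] (2,0) — stop
  → r_1 = 0.4452
beam 2: φ=90°, α=15°
  cosα=0.9659 sinα=0.2588 | (2,1) | tMaxX 0.5901 tMaxY 2.2023 | tΔX 1.0353 tΔY 3.8637
    t=0.5901 [x] (3,1)
    t=1.6254 [x] (4,1)
    t=2.2023 [y] (4,2)
    t=2.6607 [x] (5,2)
    t=3.6959 [x] (6,2) — stop
  → r_2 = 3.6959
beam 3: φ=180°, α=105°
  cosα=-0.2588 sinα=0.9659 | (2,1) | tMaxX 1.6614 tMaxY 0.5901 | tΔX 3.8637 tΔY 1.0353
    t=0.5901 [y] (2,2)
    t=1.6254 [y] (2,3)
    t=1.6614 [x] (1,3) — stop
  → r_3 = 1.6614
beam 4: φ=270°, α=195°
  cosα=-0.9659 sinα=-0.2588 | (2,1) | tMaxX 0.4452 tMaxY 1.6614 | tΔX 1.0353 tΔY 3.8637
    t=0.4452 [x] (1,1)
    t=1.4804 [x] (0,1) — stop
  → r_4 = 1.4804

ranges = [0.4452, 3.6959, 1.6614, 1.4804]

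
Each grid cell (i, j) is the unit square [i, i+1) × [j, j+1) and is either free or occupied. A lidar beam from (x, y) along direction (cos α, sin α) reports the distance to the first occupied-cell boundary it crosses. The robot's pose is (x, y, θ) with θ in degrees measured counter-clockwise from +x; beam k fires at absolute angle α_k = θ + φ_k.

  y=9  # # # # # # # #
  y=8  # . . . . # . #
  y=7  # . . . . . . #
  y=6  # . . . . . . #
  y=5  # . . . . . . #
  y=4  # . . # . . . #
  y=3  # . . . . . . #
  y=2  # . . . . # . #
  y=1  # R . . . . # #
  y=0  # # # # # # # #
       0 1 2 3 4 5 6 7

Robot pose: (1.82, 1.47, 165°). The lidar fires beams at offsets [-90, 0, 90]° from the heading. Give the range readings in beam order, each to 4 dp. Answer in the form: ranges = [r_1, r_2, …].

ranges = [7.7956, 0.8489, 0.4866]

beam 1: φ=-90°, α=75°
  d=(0.2588,0.9659)  start (1,1)  tX=0.6955 tY=0.5487  stride 1/|dx|=3.8637 1/|dy|=1.0353
    cross y-line → (1,2), t=0.5487
    cross x-line → (2,2), t=0.6955
    cross y-line → (2,3), t=1.5840
    cross y-line → (2,4), t=2.6192
    cross y-line → (2,5), t=3.6545
    cross x-line → (3,5), t=4.5592
    cross y-line → (3,6), t=4.6898
    cross y-line → (3,7), t=5.7251
    cross y-line → (3,8), t=6.7604
    cross y-line → (3,9), t=7.7956 (wall)
  → r_1 = 7.7956
beam 2: φ=0°, α=165°
  d=(-0.9659,0.2588)  start (1,1)  tX=0.8489 tY=2.0478  stride 1/|dx|=1.0353 1/|dy|=3.8637
    cross x-line → (0,1), t=0.8489 (wall)
  → r_2 = 0.8489
beam 3: φ=90°, α=255°
  d=(-0.2588,-0.9659)  start (1,1)  tX=3.1682 tY=0.4866  stride 1/|dx|=3.8637 1/|dy|=1.0353
    cross y-line → (1,0), t=0.4866 (wall)
  → r_3 = 0.4866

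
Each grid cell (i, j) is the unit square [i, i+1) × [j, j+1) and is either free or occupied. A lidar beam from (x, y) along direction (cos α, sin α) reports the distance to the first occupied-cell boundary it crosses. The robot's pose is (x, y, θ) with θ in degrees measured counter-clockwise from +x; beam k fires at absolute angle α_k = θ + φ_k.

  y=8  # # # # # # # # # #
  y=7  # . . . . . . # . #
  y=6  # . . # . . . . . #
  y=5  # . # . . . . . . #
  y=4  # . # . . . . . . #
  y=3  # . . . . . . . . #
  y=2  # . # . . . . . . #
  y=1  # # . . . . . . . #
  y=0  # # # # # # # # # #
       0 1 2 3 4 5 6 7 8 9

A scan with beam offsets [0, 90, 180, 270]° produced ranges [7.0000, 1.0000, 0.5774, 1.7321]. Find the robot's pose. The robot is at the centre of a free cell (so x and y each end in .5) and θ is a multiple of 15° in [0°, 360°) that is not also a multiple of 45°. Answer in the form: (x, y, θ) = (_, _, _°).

(x, y, θ) = (5.5, 7.5, 300°)

Enumerate (i+0.5, j+0.5, θ) over the 50 free cells and 16 admissible headings. For each, cast all 4 beams and compare to the given ranges.
  (5.5, 3.5, 150°): beam 1 = 2.8868 ≠ 7.0000 ✗
  (4.5, 7.5, 150°): beam 1 = 1.0000 ≠ 7.0000 ✗
  (5.5, 6.5, 120°): beam 1 = 1.7321 ≠ 7.0000 ✗
  …
  (5.5, 7.5, 300°): r_1=7.0000, r_2=1.0000, r_3=0.5774, r_4=1.7321 — all match ✓
No second candidate reproduces the full scan.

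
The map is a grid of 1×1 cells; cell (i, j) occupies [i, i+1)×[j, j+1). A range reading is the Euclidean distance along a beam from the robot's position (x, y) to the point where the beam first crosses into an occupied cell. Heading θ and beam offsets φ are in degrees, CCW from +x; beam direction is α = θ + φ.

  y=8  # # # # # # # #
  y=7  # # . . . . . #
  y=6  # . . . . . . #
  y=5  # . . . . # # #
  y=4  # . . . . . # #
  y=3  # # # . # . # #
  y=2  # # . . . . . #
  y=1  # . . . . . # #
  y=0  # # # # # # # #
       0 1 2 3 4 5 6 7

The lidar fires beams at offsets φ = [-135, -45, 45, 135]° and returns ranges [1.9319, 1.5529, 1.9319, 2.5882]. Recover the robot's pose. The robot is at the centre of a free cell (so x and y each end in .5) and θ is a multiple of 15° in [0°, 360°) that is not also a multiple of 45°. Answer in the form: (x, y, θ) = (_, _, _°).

Enumerate (i+0.5, j+0.5, θ) over the 32 free cells and 16 admissible headings. For each, cast all 4 beams and compare to the given ranges.
  (5.5, 1.5, 165°): beam 1 = 0.5774 ≠ 1.9319 ✗
  (2.5, 7.5, 345°): beam 1 = 0.5774 ≠ 1.9319 ✗
  (4.5, 4.5, 195°): beam 1 = 1.0000 ≠ 1.9319 ✗
  …
  (3.5, 6.5, 120°): r_1=1.9319, r_2=1.5529, r_3=1.9319, r_4=2.5882 — all match ✓
Only this pose fits every beam.

(x, y, θ) = (3.5, 6.5, 120°)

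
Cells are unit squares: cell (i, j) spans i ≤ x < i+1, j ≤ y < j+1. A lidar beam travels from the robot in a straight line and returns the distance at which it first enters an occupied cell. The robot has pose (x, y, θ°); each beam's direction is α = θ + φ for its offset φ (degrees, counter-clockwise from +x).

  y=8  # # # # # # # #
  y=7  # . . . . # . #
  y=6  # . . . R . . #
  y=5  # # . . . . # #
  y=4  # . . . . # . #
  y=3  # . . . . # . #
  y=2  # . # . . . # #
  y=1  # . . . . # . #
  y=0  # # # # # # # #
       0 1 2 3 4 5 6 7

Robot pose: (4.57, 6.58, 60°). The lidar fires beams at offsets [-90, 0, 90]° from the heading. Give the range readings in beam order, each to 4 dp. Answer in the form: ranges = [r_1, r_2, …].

ranges = [1.6512, 0.8600, 2.8400]

beam 1: φ=-90°, α=330°
  dir = (cos 330°, sin 330°) = (0.8660, -0.5000); from cell (4,6)
  next x-line at t=0.4965, next y-line at t=1.1600; Δt_x=1.1547, Δt_y=2.0000
    x: enter (5,6) at t=0.4965
    y: enter (5,5) at t=1.1600
    x: enter (6,5) at t=1.6512 ← occupied
  → r_1 = 1.6512
beam 2: φ=0°, α=60°
  dir = (cos 60°, sin 60°) = (0.5000, 0.8660); from cell (4,6)
  next x-line at t=0.8600, next y-line at t=0.4850; Δt_x=2.0000, Δt_y=1.1547
    y: enter (4,7) at t=0.4850
    x: enter (5,7) at t=0.8600 ← occupied
  → r_2 = 0.8600
beam 3: φ=90°, α=150°
  dir = (cos 150°, sin 150°) = (-0.8660, 0.5000); from cell (4,6)
  next x-line at t=0.6582, next y-line at t=0.8400; Δt_x=1.1547, Δt_y=2.0000
    x: enter (3,6) at t=0.6582
    y: enter (3,7) at t=0.8400
    x: enter (2,7) at t=1.8129
    y: enter (2,8) at t=2.8400 ← occupied
  → r_3 = 2.8400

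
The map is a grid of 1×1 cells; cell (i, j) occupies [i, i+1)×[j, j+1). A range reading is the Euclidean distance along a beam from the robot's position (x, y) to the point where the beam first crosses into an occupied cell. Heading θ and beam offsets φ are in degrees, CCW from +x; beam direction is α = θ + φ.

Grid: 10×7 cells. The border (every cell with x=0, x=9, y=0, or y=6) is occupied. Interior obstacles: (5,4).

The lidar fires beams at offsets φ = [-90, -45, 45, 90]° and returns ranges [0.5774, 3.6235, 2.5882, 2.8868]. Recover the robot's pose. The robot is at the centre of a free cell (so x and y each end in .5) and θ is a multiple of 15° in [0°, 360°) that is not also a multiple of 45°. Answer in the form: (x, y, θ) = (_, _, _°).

Enumerate (i+0.5, j+0.5, θ) over the 39 free cells and 16 admissible headings. For each, cast all 4 beams and compare to the given ranges.
  (1.5, 5.5, 195°): beam 1 = 0.5176 ≠ 0.5774 ✗
  (1.5, 4.5, 15°): beam 1 = 3.6235 ≠ 0.5774 ✗
  (7.5, 5.5, 195°): beam 1 = 0.5176 ≠ 0.5774 ✗
  (1.5, 4.5, 105°): beam 1 = 5.7956 ≠ 0.5774 ✗
  …
  (6.5, 4.5, 300°): r_1=0.5774, r_2=3.6235, r_3=2.5882, r_4=2.8868 — all match ✓
Only this pose fits every beam.

(x, y, θ) = (6.5, 4.5, 300°)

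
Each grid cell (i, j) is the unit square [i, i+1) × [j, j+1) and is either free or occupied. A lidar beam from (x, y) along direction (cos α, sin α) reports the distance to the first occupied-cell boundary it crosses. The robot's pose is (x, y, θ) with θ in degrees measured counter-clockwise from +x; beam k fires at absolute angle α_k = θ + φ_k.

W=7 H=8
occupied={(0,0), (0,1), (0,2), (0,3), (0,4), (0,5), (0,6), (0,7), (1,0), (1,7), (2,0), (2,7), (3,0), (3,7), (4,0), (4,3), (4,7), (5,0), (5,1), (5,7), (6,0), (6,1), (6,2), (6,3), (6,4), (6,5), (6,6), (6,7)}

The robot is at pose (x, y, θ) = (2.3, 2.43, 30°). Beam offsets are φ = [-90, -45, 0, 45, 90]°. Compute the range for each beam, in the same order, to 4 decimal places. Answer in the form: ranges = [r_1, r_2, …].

beam 1: φ=-90°, α=300°
  dir = (cos 300°, sin 300°) = (0.5000, -0.8660); from cell (2,2)
  next x-line at t=1.4000, next y-line at t=0.4965; Δt_x=2.0000, Δt_y=1.1547
    y: enter (2,1) at t=0.4965
    x: enter (3,1) at t=1.4000
    y: enter (3,0) at t=1.6512 ← occupied
  → r_1 = 1.6512
beam 2: φ=-45°, α=345°
  dir = (cos 345°, sin 345°) = (0.9659, -0.2588); from cell (2,2)
  next x-line at t=0.7247, next y-line at t=1.6614; Δt_x=1.0353, Δt_y=3.8637
    x: enter (3,2) at t=0.7247
    y: enter (3,1) at t=1.6614
    x: enter (4,1) at t=1.7600
    x: enter (5,1) at t=2.7952 ← occupied
  → r_2 = 2.7952
beam 3: φ=0°, α=30°
  dir = (cos 30°, sin 30°) = (0.8660, 0.5000); from cell (2,2)
  next x-line at t=0.8083, next y-line at t=1.1400; Δt_x=1.1547, Δt_y=2.0000
    x: enter (3,2) at t=0.8083
    y: enter (3,3) at t=1.1400
    x: enter (4,3) at t=1.9630 ← occupied
  → r_3 = 1.9630
beam 4: φ=45°, α=75°
  dir = (cos 75°, sin 75°) = (0.2588, 0.9659); from cell (2,2)
  next x-line at t=2.7046, next y-line at t=0.5901; Δt_x=3.8637, Δt_y=1.0353
    y: enter (2,3) at t=0.5901
    y: enter (2,4) at t=1.6254
    y: enter (2,5) at t=2.6607
    x: enter (3,5) at t=2.7046
    y: enter (3,6) at t=3.6959
    y: enter (3,7) at t=4.7312 ← occupied
  → r_4 = 4.7312
beam 5: φ=90°, α=120°
  dir = (cos 120°, sin 120°) = (-0.5000, 0.8660); from cell (2,2)
  next x-line at t=0.6000, next y-line at t=0.6582; Δt_x=2.0000, Δt_y=1.1547
    x: enter (1,2) at t=0.6000
    y: enter (1,3) at t=0.6582
    y: enter (1,4) at t=1.8129
    x: enter (0,4) at t=2.6000 ← occupied
  → r_5 = 2.6000

ranges = [1.6512, 2.7952, 1.9630, 4.7312, 2.6000]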